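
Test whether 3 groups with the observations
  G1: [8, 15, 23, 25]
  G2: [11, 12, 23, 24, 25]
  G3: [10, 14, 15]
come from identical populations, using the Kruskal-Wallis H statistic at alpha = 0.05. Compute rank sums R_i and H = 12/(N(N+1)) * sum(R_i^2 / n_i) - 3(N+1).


Step 1: Combine all N = 12 observations and assign midranks.
sorted (value, group, rank): (8,G1,1), (10,G3,2), (11,G2,3), (12,G2,4), (14,G3,5), (15,G1,6.5), (15,G3,6.5), (23,G1,8.5), (23,G2,8.5), (24,G2,10), (25,G1,11.5), (25,G2,11.5)
Step 2: Sum ranks within each group.
R_1 = 27.5 (n_1 = 4)
R_2 = 37 (n_2 = 5)
R_3 = 13.5 (n_3 = 3)
Step 3: H = 12/(N(N+1)) * sum(R_i^2/n_i) - 3(N+1)
     = 12/(12*13) * (27.5^2/4 + 37^2/5 + 13.5^2/3) - 3*13
     = 0.076923 * 523.612 - 39
     = 1.277885.
Step 4: Ties present; correction factor C = 1 - 18/(12^3 - 12) = 0.989510. Corrected H = 1.277885 / 0.989510 = 1.291431.
Step 5: Under H0, H ~ chi^2(2); p-value = 0.524287.
Step 6: alpha = 0.05. fail to reject H0.

H = 1.2914, df = 2, p = 0.524287, fail to reject H0.


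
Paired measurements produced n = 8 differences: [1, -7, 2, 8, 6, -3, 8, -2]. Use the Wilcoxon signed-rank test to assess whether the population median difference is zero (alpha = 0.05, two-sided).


Step 1: Drop any zero differences (none here) and take |d_i|.
|d| = [1, 7, 2, 8, 6, 3, 8, 2]
Step 2: Midrank |d_i| (ties get averaged ranks).
ranks: |1|->1, |7|->6, |2|->2.5, |8|->7.5, |6|->5, |3|->4, |8|->7.5, |2|->2.5
Step 3: Attach original signs; sum ranks with positive sign and with negative sign.
W+ = 1 + 2.5 + 7.5 + 5 + 7.5 = 23.5
W- = 6 + 4 + 2.5 = 12.5
(Check: W+ + W- = 36 should equal n(n+1)/2 = 36.)
Step 4: Test statistic W = min(W+, W-) = 12.5.
Step 5: Ties in |d|, so use the tie-corrected normal approximation.
        E[W] = n(n+1)/4 = 8*9/4 = 18.
        Tie groups: |d|=2 (t=2), |d|=8 (t=2); sum(t^3 - t) = 12.
        Var[W] = n(n+1)(2n+1)/24 - sum(t^3-t)/48 = 1224/24 - 12/48 = 50.75.
        z = (W - E[W]) / sqrt(Var[W]) = (12.5 - 18) / 7.1239 = -0.7720.
        Two-sided p = 2*Phi(z) = 0.440086.
Step 6: alpha = 0.05. fail to reject H0.

W+ = 23.5, W- = 12.5, W = min = 12.5, p = 0.440086, fail to reject H0.


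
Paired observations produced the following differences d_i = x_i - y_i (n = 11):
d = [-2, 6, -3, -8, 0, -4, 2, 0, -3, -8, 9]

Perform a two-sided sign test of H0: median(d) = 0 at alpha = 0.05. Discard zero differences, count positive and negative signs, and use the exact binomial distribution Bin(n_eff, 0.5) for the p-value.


Step 1: Discard zero differences. Original n = 11; n_eff = number of nonzero differences = 9.
Nonzero differences (with sign): -2, +6, -3, -8, -4, +2, -3, -8, +9
Step 2: Count signs: positive = 3, negative = 6.
Step 3: Under H0: P(positive) = 0.5, so the number of positives S ~ Bin(9, 0.5).
Step 4: Two-sided exact p-value = sum of Bin(9,0.5) probabilities at or below the observed probability = 0.507812.
Step 5: alpha = 0.05. fail to reject H0.

n_eff = 9, pos = 3, neg = 6, p = 0.507812, fail to reject H0.


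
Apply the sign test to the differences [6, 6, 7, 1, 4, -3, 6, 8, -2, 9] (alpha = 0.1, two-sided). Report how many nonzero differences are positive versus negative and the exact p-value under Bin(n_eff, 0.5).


Step 1: Discard zero differences. Original n = 10; n_eff = number of nonzero differences = 10.
Nonzero differences (with sign): +6, +6, +7, +1, +4, -3, +6, +8, -2, +9
Step 2: Count signs: positive = 8, negative = 2.
Step 3: Under H0: P(positive) = 0.5, so the number of positives S ~ Bin(10, 0.5).
Step 4: Two-sided exact p-value = sum of Bin(10,0.5) probabilities at or below the observed probability = 0.109375.
Step 5: alpha = 0.1. fail to reject H0.

n_eff = 10, pos = 8, neg = 2, p = 0.109375, fail to reject H0.


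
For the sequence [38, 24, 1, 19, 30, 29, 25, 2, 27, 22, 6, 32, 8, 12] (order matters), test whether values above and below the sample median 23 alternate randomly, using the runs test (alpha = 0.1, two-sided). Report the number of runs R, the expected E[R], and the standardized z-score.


Step 1: Compute median = 23; label A = above, B = below.
Labels in order: AABBAAABABBABB  (n_A = 7, n_B = 7)
Step 2: Count runs R = 8.
Step 3: Under H0 (random ordering), E[R] = 2*n_A*n_B/(n_A+n_B) + 1 = 2*7*7/14 + 1 = 8.0000.
        Var[R] = 2*n_A*n_B*(2*n_A*n_B - n_A - n_B) / ((n_A+n_B)^2 * (n_A+n_B-1)) = 8232/2548 = 3.2308.
        SD[R] = 1.7974.
Step 4: R = E[R], so z = 0 with no continuity correction.
Step 5: Two-sided p-value via normal approximation = 2*(1 - Phi(|z|)) = 1.000000.
Step 6: alpha = 0.1. fail to reject H0.

R = 8, z = 0.0000, p = 1.000000, fail to reject H0.


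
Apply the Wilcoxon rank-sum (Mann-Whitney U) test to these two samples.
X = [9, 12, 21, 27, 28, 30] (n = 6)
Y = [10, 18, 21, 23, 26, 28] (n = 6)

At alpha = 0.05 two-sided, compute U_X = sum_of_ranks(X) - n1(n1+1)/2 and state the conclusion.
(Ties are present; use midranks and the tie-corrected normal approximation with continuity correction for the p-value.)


Step 1: Combine and sort all 12 observations; assign midranks.
sorted (value, group): (9,X), (10,Y), (12,X), (18,Y), (21,X), (21,Y), (23,Y), (26,Y), (27,X), (28,X), (28,Y), (30,X)
ranks: 9->1, 10->2, 12->3, 18->4, 21->5.5, 21->5.5, 23->7, 26->8, 27->9, 28->10.5, 28->10.5, 30->12
Step 2: Rank sum for X: R1 = 1 + 3 + 5.5 + 9 + 10.5 + 12 = 41.
Step 3: U_X = R1 - n1(n1+1)/2 = 41 - 6*7/2 = 41 - 21 = 20.
       U_Y = n1*n2 - U_X = 36 - 20 = 16.
Step 4: Ties are present, so use the tie-corrected normal approximation (with continuity correction) for the p-value.
Step 5: p-value = 0.809527; compare to alpha = 0.05. fail to reject H0.

U_X = 20, p = 0.809527, fail to reject H0 at alpha = 0.05.


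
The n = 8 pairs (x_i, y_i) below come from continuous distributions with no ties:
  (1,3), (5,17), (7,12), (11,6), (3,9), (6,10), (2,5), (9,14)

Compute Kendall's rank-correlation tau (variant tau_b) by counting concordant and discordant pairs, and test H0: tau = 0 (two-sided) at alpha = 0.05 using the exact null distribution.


Step 1: Enumerate the 28 unordered pairs (i,j) with i<j and classify each by sign(x_j-x_i) * sign(y_j-y_i).
  (1,2):dx=+4,dy=+14->C; (1,3):dx=+6,dy=+9->C; (1,4):dx=+10,dy=+3->C; (1,5):dx=+2,dy=+6->C
  (1,6):dx=+5,dy=+7->C; (1,7):dx=+1,dy=+2->C; (1,8):dx=+8,dy=+11->C; (2,3):dx=+2,dy=-5->D
  (2,4):dx=+6,dy=-11->D; (2,5):dx=-2,dy=-8->C; (2,6):dx=+1,dy=-7->D; (2,7):dx=-3,dy=-12->C
  (2,8):dx=+4,dy=-3->D; (3,4):dx=+4,dy=-6->D; (3,5):dx=-4,dy=-3->C; (3,6):dx=-1,dy=-2->C
  (3,7):dx=-5,dy=-7->C; (3,8):dx=+2,dy=+2->C; (4,5):dx=-8,dy=+3->D; (4,6):dx=-5,dy=+4->D
  (4,7):dx=-9,dy=-1->C; (4,8):dx=-2,dy=+8->D; (5,6):dx=+3,dy=+1->C; (5,7):dx=-1,dy=-4->C
  (5,8):dx=+6,dy=+5->C; (6,7):dx=-4,dy=-5->C; (6,8):dx=+3,dy=+4->C; (7,8):dx=+7,dy=+9->C
Step 2: C = 20, D = 8, total pairs = 28.
Step 3: tau = (C - D)/(n(n-1)/2) = (20 - 8)/28 = 0.428571.
Step 4: Exact two-sided p-value (enumerate n! = 40320 permutations of y under H0): p = 0.178869.
Step 5: alpha = 0.05. fail to reject H0.

tau_b = 0.4286 (C=20, D=8), p = 0.178869, fail to reject H0.


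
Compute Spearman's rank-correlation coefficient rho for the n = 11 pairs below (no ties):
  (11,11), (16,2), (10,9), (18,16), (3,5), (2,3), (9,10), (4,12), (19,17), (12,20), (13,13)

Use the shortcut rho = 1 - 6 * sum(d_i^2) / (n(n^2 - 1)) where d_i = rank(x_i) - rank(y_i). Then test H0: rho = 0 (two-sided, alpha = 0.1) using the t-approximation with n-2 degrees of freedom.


Step 1: Rank x and y separately (midranks; no ties here).
rank(x): 11->6, 16->9, 10->5, 18->10, 3->2, 2->1, 9->4, 4->3, 19->11, 12->7, 13->8
rank(y): 11->6, 2->1, 9->4, 16->9, 5->3, 3->2, 10->5, 12->7, 17->10, 20->11, 13->8
Step 2: d_i = R_x(i) - R_y(i); compute d_i^2.
  (6-6)^2=0, (9-1)^2=64, (5-4)^2=1, (10-9)^2=1, (2-3)^2=1, (1-2)^2=1, (4-5)^2=1, (3-7)^2=16, (11-10)^2=1, (7-11)^2=16, (8-8)^2=0
sum(d^2) = 102.
Step 3: rho = 1 - 6*102 / (11*(11^2 - 1)) = 1 - 612/1320 = 0.536364.
Step 4: Under H0, t = rho * sqrt((n-2)/(1-rho^2)) = 1.9065 ~ t(9).
Step 5: Two-sided p-value from the t-distribution with 9 df = 0.088953.
Step 6: alpha = 0.1. reject H0.

rho = 0.5364, p = 0.088953, reject H0 at alpha = 0.1.


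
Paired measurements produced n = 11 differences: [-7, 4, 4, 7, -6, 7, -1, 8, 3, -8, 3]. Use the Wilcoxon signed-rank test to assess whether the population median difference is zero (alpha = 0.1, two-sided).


Step 1: Drop any zero differences (none here) and take |d_i|.
|d| = [7, 4, 4, 7, 6, 7, 1, 8, 3, 8, 3]
Step 2: Midrank |d_i| (ties get averaged ranks).
ranks: |7|->8, |4|->4.5, |4|->4.5, |7|->8, |6|->6, |7|->8, |1|->1, |8|->10.5, |3|->2.5, |8|->10.5, |3|->2.5
Step 3: Attach original signs; sum ranks with positive sign and with negative sign.
W+ = 4.5 + 4.5 + 8 + 8 + 10.5 + 2.5 + 2.5 = 40.5
W- = 8 + 6 + 1 + 10.5 = 25.5
(Check: W+ + W- = 66 should equal n(n+1)/2 = 66.)
Step 4: Test statistic W = min(W+, W-) = 25.5.
Step 5: Ties in |d|, so use the tie-corrected normal approximation.
        E[W] = n(n+1)/4 = 11*12/4 = 33.
        Tie groups: |d|=3 (t=2), |d|=4 (t=2), |d|=7 (t=3), |d|=8 (t=2); sum(t^3 - t) = 42.
        Var[W] = n(n+1)(2n+1)/24 - sum(t^3-t)/48 = 3036/24 - 42/48 = 125.625.
        z = (W - E[W]) / sqrt(Var[W]) = (25.5 - 33) / 11.2083 = -0.6691.
        Two-sided p = 2*Phi(z) = 0.503400.
Step 6: alpha = 0.1. fail to reject H0.

W+ = 40.5, W- = 25.5, W = min = 25.5, p = 0.503400, fail to reject H0.


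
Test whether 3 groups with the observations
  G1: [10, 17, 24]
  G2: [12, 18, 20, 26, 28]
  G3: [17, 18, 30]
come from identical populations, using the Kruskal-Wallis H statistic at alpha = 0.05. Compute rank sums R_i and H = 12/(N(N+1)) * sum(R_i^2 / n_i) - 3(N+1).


Step 1: Combine all N = 11 observations and assign midranks.
sorted (value, group, rank): (10,G1,1), (12,G2,2), (17,G1,3.5), (17,G3,3.5), (18,G2,5.5), (18,G3,5.5), (20,G2,7), (24,G1,8), (26,G2,9), (28,G2,10), (30,G3,11)
Step 2: Sum ranks within each group.
R_1 = 12.5 (n_1 = 3)
R_2 = 33.5 (n_2 = 5)
R_3 = 20 (n_3 = 3)
Step 3: H = 12/(N(N+1)) * sum(R_i^2/n_i) - 3(N+1)
     = 12/(11*12) * (12.5^2/3 + 33.5^2/5 + 20^2/3) - 3*12
     = 0.090909 * 409.867 - 36
     = 1.260606.
Step 4: Ties present; correction factor C = 1 - 12/(11^3 - 11) = 0.990909. Corrected H = 1.260606 / 0.990909 = 1.272171.
Step 5: Under H0, H ~ chi^2(2); p-value = 0.529360.
Step 6: alpha = 0.05. fail to reject H0.

H = 1.2722, df = 2, p = 0.529360, fail to reject H0.


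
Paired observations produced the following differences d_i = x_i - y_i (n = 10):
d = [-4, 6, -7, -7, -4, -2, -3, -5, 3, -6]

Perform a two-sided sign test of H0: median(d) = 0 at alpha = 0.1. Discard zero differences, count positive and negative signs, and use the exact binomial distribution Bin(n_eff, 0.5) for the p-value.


Step 1: Discard zero differences. Original n = 10; n_eff = number of nonzero differences = 10.
Nonzero differences (with sign): -4, +6, -7, -7, -4, -2, -3, -5, +3, -6
Step 2: Count signs: positive = 2, negative = 8.
Step 3: Under H0: P(positive) = 0.5, so the number of positives S ~ Bin(10, 0.5).
Step 4: Two-sided exact p-value = sum of Bin(10,0.5) probabilities at or below the observed probability = 0.109375.
Step 5: alpha = 0.1. fail to reject H0.

n_eff = 10, pos = 2, neg = 8, p = 0.109375, fail to reject H0.


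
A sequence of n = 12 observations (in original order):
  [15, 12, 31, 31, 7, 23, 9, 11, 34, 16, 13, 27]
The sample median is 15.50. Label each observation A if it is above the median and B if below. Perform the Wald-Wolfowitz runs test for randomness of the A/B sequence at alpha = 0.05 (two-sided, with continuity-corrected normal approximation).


Step 1: Compute median = 15.50; label A = above, B = below.
Labels in order: BBAABABBAABA  (n_A = 6, n_B = 6)
Step 2: Count runs R = 8.
Step 3: Under H0 (random ordering), E[R] = 2*n_A*n_B/(n_A+n_B) + 1 = 2*6*6/12 + 1 = 7.0000.
        Var[R] = 2*n_A*n_B*(2*n_A*n_B - n_A - n_B) / ((n_A+n_B)^2 * (n_A+n_B-1)) = 4320/1584 = 2.7273.
        SD[R] = 1.6514.
Step 4: Continuity-corrected z = (R - 0.5 - E[R]) / SD[R] = (8 - 0.5 - 7.0000) / 1.6514 = 0.3028.
Step 5: Two-sided p-value via normal approximation = 2*(1 - Phi(|z|)) = 0.762069.
Step 6: alpha = 0.05. fail to reject H0.

R = 8, z = 0.3028, p = 0.762069, fail to reject H0.


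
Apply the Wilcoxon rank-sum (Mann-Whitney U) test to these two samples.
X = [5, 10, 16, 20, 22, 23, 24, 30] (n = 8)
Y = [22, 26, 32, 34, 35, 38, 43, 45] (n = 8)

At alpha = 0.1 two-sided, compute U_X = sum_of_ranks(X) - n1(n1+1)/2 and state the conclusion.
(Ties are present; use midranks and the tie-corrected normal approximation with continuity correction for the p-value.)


Step 1: Combine and sort all 16 observations; assign midranks.
sorted (value, group): (5,X), (10,X), (16,X), (20,X), (22,X), (22,Y), (23,X), (24,X), (26,Y), (30,X), (32,Y), (34,Y), (35,Y), (38,Y), (43,Y), (45,Y)
ranks: 5->1, 10->2, 16->3, 20->4, 22->5.5, 22->5.5, 23->7, 24->8, 26->9, 30->10, 32->11, 34->12, 35->13, 38->14, 43->15, 45->16
Step 2: Rank sum for X: R1 = 1 + 2 + 3 + 4 + 5.5 + 7 + 8 + 10 = 40.5.
Step 3: U_X = R1 - n1(n1+1)/2 = 40.5 - 8*9/2 = 40.5 - 36 = 4.5.
       U_Y = n1*n2 - U_X = 64 - 4.5 = 59.5.
Step 4: Ties are present, so use the tie-corrected normal approximation (with continuity correction) for the p-value.
Step 5: p-value = 0.004545; compare to alpha = 0.1. reject H0.

U_X = 4.5, p = 0.004545, reject H0 at alpha = 0.1.


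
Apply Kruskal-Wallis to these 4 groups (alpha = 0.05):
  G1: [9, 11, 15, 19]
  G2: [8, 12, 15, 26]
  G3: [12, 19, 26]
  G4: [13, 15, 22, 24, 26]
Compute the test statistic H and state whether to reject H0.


Step 1: Combine all N = 16 observations and assign midranks.
sorted (value, group, rank): (8,G2,1), (9,G1,2), (11,G1,3), (12,G2,4.5), (12,G3,4.5), (13,G4,6), (15,G1,8), (15,G2,8), (15,G4,8), (19,G1,10.5), (19,G3,10.5), (22,G4,12), (24,G4,13), (26,G2,15), (26,G3,15), (26,G4,15)
Step 2: Sum ranks within each group.
R_1 = 23.5 (n_1 = 4)
R_2 = 28.5 (n_2 = 4)
R_3 = 30 (n_3 = 3)
R_4 = 54 (n_4 = 5)
Step 3: H = 12/(N(N+1)) * sum(R_i^2/n_i) - 3(N+1)
     = 12/(16*17) * (23.5^2/4 + 28.5^2/4 + 30^2/3 + 54^2/5) - 3*17
     = 0.044118 * 1224.33 - 51
     = 3.014338.
Step 4: Ties present; correction factor C = 1 - 60/(16^3 - 16) = 0.985294. Corrected H = 3.014338 / 0.985294 = 3.059328.
Step 5: Under H0, H ~ chi^2(3); p-value = 0.382568.
Step 6: alpha = 0.05. fail to reject H0.

H = 3.0593, df = 3, p = 0.382568, fail to reject H0.


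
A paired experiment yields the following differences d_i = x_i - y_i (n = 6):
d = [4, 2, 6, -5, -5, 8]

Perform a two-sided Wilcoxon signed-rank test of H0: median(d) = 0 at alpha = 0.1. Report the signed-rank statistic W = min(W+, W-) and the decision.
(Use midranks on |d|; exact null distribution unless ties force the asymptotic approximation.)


Step 1: Drop any zero differences (none here) and take |d_i|.
|d| = [4, 2, 6, 5, 5, 8]
Step 2: Midrank |d_i| (ties get averaged ranks).
ranks: |4|->2, |2|->1, |6|->5, |5|->3.5, |5|->3.5, |8|->6
Step 3: Attach original signs; sum ranks with positive sign and with negative sign.
W+ = 2 + 1 + 5 + 6 = 14
W- = 3.5 + 3.5 = 7
(Check: W+ + W- = 21 should equal n(n+1)/2 = 21.)
Step 4: Test statistic W = min(W+, W-) = 7.
Step 5: Ties in |d|, so use the tie-corrected normal approximation.
        E[W] = n(n+1)/4 = 6*7/4 = 10.5.
        Tie groups: |d|=5 (t=2); sum(t^3 - t) = 6.
        Var[W] = n(n+1)(2n+1)/24 - sum(t^3-t)/48 = 546/24 - 6/48 = 22.625.
        z = (W - E[W]) / sqrt(Var[W]) = (7 - 10.5) / 4.7566 = -0.7358.
        Two-sided p = 2*Phi(z) = 0.461838.
Step 6: alpha = 0.1. fail to reject H0.

W+ = 14, W- = 7, W = min = 7, p = 0.461838, fail to reject H0.


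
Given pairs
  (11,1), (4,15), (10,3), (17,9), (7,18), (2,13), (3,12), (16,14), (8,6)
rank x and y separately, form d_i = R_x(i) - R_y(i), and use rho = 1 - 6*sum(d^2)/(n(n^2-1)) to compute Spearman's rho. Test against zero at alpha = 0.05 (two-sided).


Step 1: Rank x and y separately (midranks; no ties here).
rank(x): 11->7, 4->3, 10->6, 17->9, 7->4, 2->1, 3->2, 16->8, 8->5
rank(y): 1->1, 15->8, 3->2, 9->4, 18->9, 13->6, 12->5, 14->7, 6->3
Step 2: d_i = R_x(i) - R_y(i); compute d_i^2.
  (7-1)^2=36, (3-8)^2=25, (6-2)^2=16, (9-4)^2=25, (4-9)^2=25, (1-6)^2=25, (2-5)^2=9, (8-7)^2=1, (5-3)^2=4
sum(d^2) = 166.
Step 3: rho = 1 - 6*166 / (9*(9^2 - 1)) = 1 - 996/720 = -0.383333.
Step 4: Under H0, t = rho * sqrt((n-2)/(1-rho^2)) = -1.0981 ~ t(7).
Step 5: Two-sided p-value from the t-distribution with 7 df = 0.308495.
Step 6: alpha = 0.05. fail to reject H0.

rho = -0.3833, p = 0.308495, fail to reject H0 at alpha = 0.05.


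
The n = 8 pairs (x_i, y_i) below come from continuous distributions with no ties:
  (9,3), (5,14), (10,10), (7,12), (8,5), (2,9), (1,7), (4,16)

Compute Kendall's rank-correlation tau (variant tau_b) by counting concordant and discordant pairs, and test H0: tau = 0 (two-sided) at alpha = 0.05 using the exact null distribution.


Step 1: Enumerate the 28 unordered pairs (i,j) with i<j and classify each by sign(x_j-x_i) * sign(y_j-y_i).
  (1,2):dx=-4,dy=+11->D; (1,3):dx=+1,dy=+7->C; (1,4):dx=-2,dy=+9->D; (1,5):dx=-1,dy=+2->D
  (1,6):dx=-7,dy=+6->D; (1,7):dx=-8,dy=+4->D; (1,8):dx=-5,dy=+13->D; (2,3):dx=+5,dy=-4->D
  (2,4):dx=+2,dy=-2->D; (2,5):dx=+3,dy=-9->D; (2,6):dx=-3,dy=-5->C; (2,7):dx=-4,dy=-7->C
  (2,8):dx=-1,dy=+2->D; (3,4):dx=-3,dy=+2->D; (3,5):dx=-2,dy=-5->C; (3,6):dx=-8,dy=-1->C
  (3,7):dx=-9,dy=-3->C; (3,8):dx=-6,dy=+6->D; (4,5):dx=+1,dy=-7->D; (4,6):dx=-5,dy=-3->C
  (4,7):dx=-6,dy=-5->C; (4,8):dx=-3,dy=+4->D; (5,6):dx=-6,dy=+4->D; (5,7):dx=-7,dy=+2->D
  (5,8):dx=-4,dy=+11->D; (6,7):dx=-1,dy=-2->C; (6,8):dx=+2,dy=+7->C; (7,8):dx=+3,dy=+9->C
Step 2: C = 11, D = 17, total pairs = 28.
Step 3: tau = (C - D)/(n(n-1)/2) = (11 - 17)/28 = -0.214286.
Step 4: Exact two-sided p-value (enumerate n! = 40320 permutations of y under H0): p = 0.548413.
Step 5: alpha = 0.05. fail to reject H0.

tau_b = -0.2143 (C=11, D=17), p = 0.548413, fail to reject H0.


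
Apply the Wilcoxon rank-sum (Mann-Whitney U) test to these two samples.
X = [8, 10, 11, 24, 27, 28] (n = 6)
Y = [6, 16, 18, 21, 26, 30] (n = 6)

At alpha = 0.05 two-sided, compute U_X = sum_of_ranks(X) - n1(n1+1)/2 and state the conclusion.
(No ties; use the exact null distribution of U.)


Step 1: Combine and sort all 12 observations; assign midranks.
sorted (value, group): (6,Y), (8,X), (10,X), (11,X), (16,Y), (18,Y), (21,Y), (24,X), (26,Y), (27,X), (28,X), (30,Y)
ranks: 6->1, 8->2, 10->3, 11->4, 16->5, 18->6, 21->7, 24->8, 26->9, 27->10, 28->11, 30->12
Step 2: Rank sum for X: R1 = 2 + 3 + 4 + 8 + 10 + 11 = 38.
Step 3: U_X = R1 - n1(n1+1)/2 = 38 - 6*7/2 = 38 - 21 = 17.
       U_Y = n1*n2 - U_X = 36 - 17 = 19.
Step 4: No ties, so the exact null distribution of U (based on enumerating the C(12,6) = 924 equally likely rank assignments) gives the two-sided p-value.
Step 5: p-value = 0.937229; compare to alpha = 0.05. fail to reject H0.

U_X = 17, p = 0.937229, fail to reject H0 at alpha = 0.05.


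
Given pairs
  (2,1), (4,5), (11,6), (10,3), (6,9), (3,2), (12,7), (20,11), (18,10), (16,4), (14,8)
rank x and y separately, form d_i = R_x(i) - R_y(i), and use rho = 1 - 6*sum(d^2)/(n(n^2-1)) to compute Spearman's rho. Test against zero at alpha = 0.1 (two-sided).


Step 1: Rank x and y separately (midranks; no ties here).
rank(x): 2->1, 4->3, 11->6, 10->5, 6->4, 3->2, 12->7, 20->11, 18->10, 16->9, 14->8
rank(y): 1->1, 5->5, 6->6, 3->3, 9->9, 2->2, 7->7, 11->11, 10->10, 4->4, 8->8
Step 2: d_i = R_x(i) - R_y(i); compute d_i^2.
  (1-1)^2=0, (3-5)^2=4, (6-6)^2=0, (5-3)^2=4, (4-9)^2=25, (2-2)^2=0, (7-7)^2=0, (11-11)^2=0, (10-10)^2=0, (9-4)^2=25, (8-8)^2=0
sum(d^2) = 58.
Step 3: rho = 1 - 6*58 / (11*(11^2 - 1)) = 1 - 348/1320 = 0.736364.
Step 4: Under H0, t = rho * sqrt((n-2)/(1-rho^2)) = 3.2651 ~ t(9).
Step 5: Two-sided p-value from the t-distribution with 9 df = 0.009760.
Step 6: alpha = 0.1. reject H0.

rho = 0.7364, p = 0.009760, reject H0 at alpha = 0.1.


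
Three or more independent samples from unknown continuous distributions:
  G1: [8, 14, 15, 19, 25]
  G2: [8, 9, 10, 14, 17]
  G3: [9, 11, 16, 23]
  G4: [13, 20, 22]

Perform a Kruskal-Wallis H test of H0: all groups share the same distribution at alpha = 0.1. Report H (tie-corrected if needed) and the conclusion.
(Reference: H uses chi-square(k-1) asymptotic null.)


Step 1: Combine all N = 17 observations and assign midranks.
sorted (value, group, rank): (8,G1,1.5), (8,G2,1.5), (9,G2,3.5), (9,G3,3.5), (10,G2,5), (11,G3,6), (13,G4,7), (14,G1,8.5), (14,G2,8.5), (15,G1,10), (16,G3,11), (17,G2,12), (19,G1,13), (20,G4,14), (22,G4,15), (23,G3,16), (25,G1,17)
Step 2: Sum ranks within each group.
R_1 = 50 (n_1 = 5)
R_2 = 30.5 (n_2 = 5)
R_3 = 36.5 (n_3 = 4)
R_4 = 36 (n_4 = 3)
Step 3: H = 12/(N(N+1)) * sum(R_i^2/n_i) - 3(N+1)
     = 12/(17*18) * (50^2/5 + 30.5^2/5 + 36.5^2/4 + 36^2/3) - 3*18
     = 0.039216 * 1451.11 - 54
     = 2.906373.
Step 4: Ties present; correction factor C = 1 - 18/(17^3 - 17) = 0.996324. Corrected H = 2.906373 / 0.996324 = 2.917097.
Step 5: Under H0, H ~ chi^2(3); p-value = 0.404585.
Step 6: alpha = 0.1. fail to reject H0.

H = 2.9171, df = 3, p = 0.404585, fail to reject H0.


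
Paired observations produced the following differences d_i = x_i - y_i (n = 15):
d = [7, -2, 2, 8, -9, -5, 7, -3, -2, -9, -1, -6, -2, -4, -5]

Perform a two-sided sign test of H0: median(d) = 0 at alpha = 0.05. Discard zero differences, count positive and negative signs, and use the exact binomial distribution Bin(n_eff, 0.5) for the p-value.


Step 1: Discard zero differences. Original n = 15; n_eff = number of nonzero differences = 15.
Nonzero differences (with sign): +7, -2, +2, +8, -9, -5, +7, -3, -2, -9, -1, -6, -2, -4, -5
Step 2: Count signs: positive = 4, negative = 11.
Step 3: Under H0: P(positive) = 0.5, so the number of positives S ~ Bin(15, 0.5).
Step 4: Two-sided exact p-value = sum of Bin(15,0.5) probabilities at or below the observed probability = 0.118469.
Step 5: alpha = 0.05. fail to reject H0.

n_eff = 15, pos = 4, neg = 11, p = 0.118469, fail to reject H0.


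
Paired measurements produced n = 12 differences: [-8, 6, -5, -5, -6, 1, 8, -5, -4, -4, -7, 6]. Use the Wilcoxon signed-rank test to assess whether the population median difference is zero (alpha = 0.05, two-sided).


Step 1: Drop any zero differences (none here) and take |d_i|.
|d| = [8, 6, 5, 5, 6, 1, 8, 5, 4, 4, 7, 6]
Step 2: Midrank |d_i| (ties get averaged ranks).
ranks: |8|->11.5, |6|->8, |5|->5, |5|->5, |6|->8, |1|->1, |8|->11.5, |5|->5, |4|->2.5, |4|->2.5, |7|->10, |6|->8
Step 3: Attach original signs; sum ranks with positive sign and with negative sign.
W+ = 8 + 1 + 11.5 + 8 = 28.5
W- = 11.5 + 5 + 5 + 8 + 5 + 2.5 + 2.5 + 10 = 49.5
(Check: W+ + W- = 78 should equal n(n+1)/2 = 78.)
Step 4: Test statistic W = min(W+, W-) = 28.5.
Step 5: Ties in |d|, so use the tie-corrected normal approximation.
        E[W] = n(n+1)/4 = 12*13/4 = 39.
        Tie groups: |d|=4 (t=2), |d|=5 (t=3), |d|=6 (t=3), |d|=8 (t=2); sum(t^3 - t) = 60.
        Var[W] = n(n+1)(2n+1)/24 - sum(t^3-t)/48 = 3900/24 - 60/48 = 161.25.
        z = (W - E[W]) / sqrt(Var[W]) = (28.5 - 39) / 12.6984 = -0.8269.
        Two-sided p = 2*Phi(z) = 0.408308.
Step 6: alpha = 0.05. fail to reject H0.

W+ = 28.5, W- = 49.5, W = min = 28.5, p = 0.408308, fail to reject H0.


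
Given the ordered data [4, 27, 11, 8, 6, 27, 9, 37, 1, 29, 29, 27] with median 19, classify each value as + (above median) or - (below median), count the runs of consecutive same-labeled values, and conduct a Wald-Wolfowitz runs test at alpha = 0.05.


Step 1: Compute median = 19; label A = above, B = below.
Labels in order: BABBBABABAAA  (n_A = 6, n_B = 6)
Step 2: Count runs R = 8.
Step 3: Under H0 (random ordering), E[R] = 2*n_A*n_B/(n_A+n_B) + 1 = 2*6*6/12 + 1 = 7.0000.
        Var[R] = 2*n_A*n_B*(2*n_A*n_B - n_A - n_B) / ((n_A+n_B)^2 * (n_A+n_B-1)) = 4320/1584 = 2.7273.
        SD[R] = 1.6514.
Step 4: Continuity-corrected z = (R - 0.5 - E[R]) / SD[R] = (8 - 0.5 - 7.0000) / 1.6514 = 0.3028.
Step 5: Two-sided p-value via normal approximation = 2*(1 - Phi(|z|)) = 0.762069.
Step 6: alpha = 0.05. fail to reject H0.

R = 8, z = 0.3028, p = 0.762069, fail to reject H0.


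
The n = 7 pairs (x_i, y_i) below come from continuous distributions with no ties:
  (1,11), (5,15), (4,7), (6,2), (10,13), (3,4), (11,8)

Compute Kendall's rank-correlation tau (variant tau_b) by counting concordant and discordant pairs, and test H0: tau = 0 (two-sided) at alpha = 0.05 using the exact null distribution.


Step 1: Enumerate the 21 unordered pairs (i,j) with i<j and classify each by sign(x_j-x_i) * sign(y_j-y_i).
  (1,2):dx=+4,dy=+4->C; (1,3):dx=+3,dy=-4->D; (1,4):dx=+5,dy=-9->D; (1,5):dx=+9,dy=+2->C
  (1,6):dx=+2,dy=-7->D; (1,7):dx=+10,dy=-3->D; (2,3):dx=-1,dy=-8->C; (2,4):dx=+1,dy=-13->D
  (2,5):dx=+5,dy=-2->D; (2,6):dx=-2,dy=-11->C; (2,7):dx=+6,dy=-7->D; (3,4):dx=+2,dy=-5->D
  (3,5):dx=+6,dy=+6->C; (3,6):dx=-1,dy=-3->C; (3,7):dx=+7,dy=+1->C; (4,5):dx=+4,dy=+11->C
  (4,6):dx=-3,dy=+2->D; (4,7):dx=+5,dy=+6->C; (5,6):dx=-7,dy=-9->C; (5,7):dx=+1,dy=-5->D
  (6,7):dx=+8,dy=+4->C
Step 2: C = 11, D = 10, total pairs = 21.
Step 3: tau = (C - D)/(n(n-1)/2) = (11 - 10)/21 = 0.047619.
Step 4: Exact two-sided p-value (enumerate n! = 5040 permutations of y under H0): p = 1.000000.
Step 5: alpha = 0.05. fail to reject H0.

tau_b = 0.0476 (C=11, D=10), p = 1.000000, fail to reject H0.


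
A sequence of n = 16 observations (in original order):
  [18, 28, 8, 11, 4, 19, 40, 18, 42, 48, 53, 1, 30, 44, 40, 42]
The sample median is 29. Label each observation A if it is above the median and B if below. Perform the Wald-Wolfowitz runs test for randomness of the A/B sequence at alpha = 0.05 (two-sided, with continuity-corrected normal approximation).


Step 1: Compute median = 29; label A = above, B = below.
Labels in order: BBBBBBABAAABAAAA  (n_A = 8, n_B = 8)
Step 2: Count runs R = 6.
Step 3: Under H0 (random ordering), E[R] = 2*n_A*n_B/(n_A+n_B) + 1 = 2*8*8/16 + 1 = 9.0000.
        Var[R] = 2*n_A*n_B*(2*n_A*n_B - n_A - n_B) / ((n_A+n_B)^2 * (n_A+n_B-1)) = 14336/3840 = 3.7333.
        SD[R] = 1.9322.
Step 4: Continuity-corrected z = (R + 0.5 - E[R]) / SD[R] = (6 + 0.5 - 9.0000) / 1.9322 = -1.2939.
Step 5: Two-sided p-value via normal approximation = 2*(1 - Phi(|z|)) = 0.195709.
Step 6: alpha = 0.05. fail to reject H0.

R = 6, z = -1.2939, p = 0.195709, fail to reject H0.


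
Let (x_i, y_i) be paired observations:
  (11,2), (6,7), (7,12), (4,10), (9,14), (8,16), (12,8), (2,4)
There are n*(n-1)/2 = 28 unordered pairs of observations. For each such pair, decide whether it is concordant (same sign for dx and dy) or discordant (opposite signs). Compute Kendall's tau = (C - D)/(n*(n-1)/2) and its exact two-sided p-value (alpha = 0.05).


Step 1: Enumerate the 28 unordered pairs (i,j) with i<j and classify each by sign(x_j-x_i) * sign(y_j-y_i).
  (1,2):dx=-5,dy=+5->D; (1,3):dx=-4,dy=+10->D; (1,4):dx=-7,dy=+8->D; (1,5):dx=-2,dy=+12->D
  (1,6):dx=-3,dy=+14->D; (1,7):dx=+1,dy=+6->C; (1,8):dx=-9,dy=+2->D; (2,3):dx=+1,dy=+5->C
  (2,4):dx=-2,dy=+3->D; (2,5):dx=+3,dy=+7->C; (2,6):dx=+2,dy=+9->C; (2,7):dx=+6,dy=+1->C
  (2,8):dx=-4,dy=-3->C; (3,4):dx=-3,dy=-2->C; (3,5):dx=+2,dy=+2->C; (3,6):dx=+1,dy=+4->C
  (3,7):dx=+5,dy=-4->D; (3,8):dx=-5,dy=-8->C; (4,5):dx=+5,dy=+4->C; (4,6):dx=+4,dy=+6->C
  (4,7):dx=+8,dy=-2->D; (4,8):dx=-2,dy=-6->C; (5,6):dx=-1,dy=+2->D; (5,7):dx=+3,dy=-6->D
  (5,8):dx=-7,dy=-10->C; (6,7):dx=+4,dy=-8->D; (6,8):dx=-6,dy=-12->C; (7,8):dx=-10,dy=-4->C
Step 2: C = 16, D = 12, total pairs = 28.
Step 3: tau = (C - D)/(n(n-1)/2) = (16 - 12)/28 = 0.142857.
Step 4: Exact two-sided p-value (enumerate n! = 40320 permutations of y under H0): p = 0.719544.
Step 5: alpha = 0.05. fail to reject H0.

tau_b = 0.1429 (C=16, D=12), p = 0.719544, fail to reject H0.


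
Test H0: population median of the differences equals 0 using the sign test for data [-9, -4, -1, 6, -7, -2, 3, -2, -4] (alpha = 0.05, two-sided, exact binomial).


Step 1: Discard zero differences. Original n = 9; n_eff = number of nonzero differences = 9.
Nonzero differences (with sign): -9, -4, -1, +6, -7, -2, +3, -2, -4
Step 2: Count signs: positive = 2, negative = 7.
Step 3: Under H0: P(positive) = 0.5, so the number of positives S ~ Bin(9, 0.5).
Step 4: Two-sided exact p-value = sum of Bin(9,0.5) probabilities at or below the observed probability = 0.179688.
Step 5: alpha = 0.05. fail to reject H0.

n_eff = 9, pos = 2, neg = 7, p = 0.179688, fail to reject H0.


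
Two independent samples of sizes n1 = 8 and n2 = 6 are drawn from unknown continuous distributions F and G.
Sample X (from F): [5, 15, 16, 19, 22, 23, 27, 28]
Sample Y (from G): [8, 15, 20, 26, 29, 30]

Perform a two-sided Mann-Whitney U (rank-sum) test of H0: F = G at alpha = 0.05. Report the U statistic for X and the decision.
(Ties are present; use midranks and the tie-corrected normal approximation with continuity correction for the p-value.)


Step 1: Combine and sort all 14 observations; assign midranks.
sorted (value, group): (5,X), (8,Y), (15,X), (15,Y), (16,X), (19,X), (20,Y), (22,X), (23,X), (26,Y), (27,X), (28,X), (29,Y), (30,Y)
ranks: 5->1, 8->2, 15->3.5, 15->3.5, 16->5, 19->6, 20->7, 22->8, 23->9, 26->10, 27->11, 28->12, 29->13, 30->14
Step 2: Rank sum for X: R1 = 1 + 3.5 + 5 + 6 + 8 + 9 + 11 + 12 = 55.5.
Step 3: U_X = R1 - n1(n1+1)/2 = 55.5 - 8*9/2 = 55.5 - 36 = 19.5.
       U_Y = n1*n2 - U_X = 48 - 19.5 = 28.5.
Step 4: Ties are present, so use the tie-corrected normal approximation (with continuity correction) for the p-value.
Step 5: p-value = 0.605180; compare to alpha = 0.05. fail to reject H0.

U_X = 19.5, p = 0.605180, fail to reject H0 at alpha = 0.05.


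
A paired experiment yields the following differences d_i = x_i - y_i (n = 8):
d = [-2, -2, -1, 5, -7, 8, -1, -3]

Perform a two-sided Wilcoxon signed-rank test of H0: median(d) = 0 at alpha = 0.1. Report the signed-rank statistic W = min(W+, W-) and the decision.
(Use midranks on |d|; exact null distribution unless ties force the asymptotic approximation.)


Step 1: Drop any zero differences (none here) and take |d_i|.
|d| = [2, 2, 1, 5, 7, 8, 1, 3]
Step 2: Midrank |d_i| (ties get averaged ranks).
ranks: |2|->3.5, |2|->3.5, |1|->1.5, |5|->6, |7|->7, |8|->8, |1|->1.5, |3|->5
Step 3: Attach original signs; sum ranks with positive sign and with negative sign.
W+ = 6 + 8 = 14
W- = 3.5 + 3.5 + 1.5 + 7 + 1.5 + 5 = 22
(Check: W+ + W- = 36 should equal n(n+1)/2 = 36.)
Step 4: Test statistic W = min(W+, W-) = 14.
Step 5: Ties in |d|, so use the tie-corrected normal approximation.
        E[W] = n(n+1)/4 = 8*9/4 = 18.
        Tie groups: |d|=1 (t=2), |d|=2 (t=2); sum(t^3 - t) = 12.
        Var[W] = n(n+1)(2n+1)/24 - sum(t^3-t)/48 = 1224/24 - 12/48 = 50.75.
        z = (W - E[W]) / sqrt(Var[W]) = (14 - 18) / 7.1239 = -0.5615.
        Two-sided p = 2*Phi(z) = 0.574464.
Step 6: alpha = 0.1. fail to reject H0.

W+ = 14, W- = 22, W = min = 14, p = 0.574464, fail to reject H0.


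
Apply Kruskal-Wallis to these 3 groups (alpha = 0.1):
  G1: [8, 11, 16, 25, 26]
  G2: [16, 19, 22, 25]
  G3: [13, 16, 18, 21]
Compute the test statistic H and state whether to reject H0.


Step 1: Combine all N = 13 observations and assign midranks.
sorted (value, group, rank): (8,G1,1), (11,G1,2), (13,G3,3), (16,G1,5), (16,G2,5), (16,G3,5), (18,G3,7), (19,G2,8), (21,G3,9), (22,G2,10), (25,G1,11.5), (25,G2,11.5), (26,G1,13)
Step 2: Sum ranks within each group.
R_1 = 32.5 (n_1 = 5)
R_2 = 34.5 (n_2 = 4)
R_3 = 24 (n_3 = 4)
Step 3: H = 12/(N(N+1)) * sum(R_i^2/n_i) - 3(N+1)
     = 12/(13*14) * (32.5^2/5 + 34.5^2/4 + 24^2/4) - 3*14
     = 0.065934 * 652.812 - 42
     = 1.042582.
Step 4: Ties present; correction factor C = 1 - 30/(13^3 - 13) = 0.986264. Corrected H = 1.042582 / 0.986264 = 1.057103.
Step 5: Under H0, H ~ chi^2(2); p-value = 0.589458.
Step 6: alpha = 0.1. fail to reject H0.

H = 1.0571, df = 2, p = 0.589458, fail to reject H0.


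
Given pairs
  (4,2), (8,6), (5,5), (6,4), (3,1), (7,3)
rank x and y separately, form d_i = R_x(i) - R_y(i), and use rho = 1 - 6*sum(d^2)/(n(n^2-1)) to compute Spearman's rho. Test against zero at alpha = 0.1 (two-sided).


Step 1: Rank x and y separately (midranks; no ties here).
rank(x): 4->2, 8->6, 5->3, 6->4, 3->1, 7->5
rank(y): 2->2, 6->6, 5->5, 4->4, 1->1, 3->3
Step 2: d_i = R_x(i) - R_y(i); compute d_i^2.
  (2-2)^2=0, (6-6)^2=0, (3-5)^2=4, (4-4)^2=0, (1-1)^2=0, (5-3)^2=4
sum(d^2) = 8.
Step 3: rho = 1 - 6*8 / (6*(6^2 - 1)) = 1 - 48/210 = 0.771429.
Step 4: Under H0, t = rho * sqrt((n-2)/(1-rho^2)) = 2.4247 ~ t(4).
Step 5: Two-sided p-value from the t-distribution with 4 df = 0.072397.
Step 6: alpha = 0.1. reject H0.

rho = 0.7714, p = 0.072397, reject H0 at alpha = 0.1.


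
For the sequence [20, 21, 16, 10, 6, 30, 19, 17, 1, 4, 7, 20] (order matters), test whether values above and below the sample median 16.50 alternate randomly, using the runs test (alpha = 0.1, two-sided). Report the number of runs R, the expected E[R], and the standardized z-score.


Step 1: Compute median = 16.50; label A = above, B = below.
Labels in order: AABBBAAABBBA  (n_A = 6, n_B = 6)
Step 2: Count runs R = 5.
Step 3: Under H0 (random ordering), E[R] = 2*n_A*n_B/(n_A+n_B) + 1 = 2*6*6/12 + 1 = 7.0000.
        Var[R] = 2*n_A*n_B*(2*n_A*n_B - n_A - n_B) / ((n_A+n_B)^2 * (n_A+n_B-1)) = 4320/1584 = 2.7273.
        SD[R] = 1.6514.
Step 4: Continuity-corrected z = (R + 0.5 - E[R]) / SD[R] = (5 + 0.5 - 7.0000) / 1.6514 = -0.9083.
Step 5: Two-sided p-value via normal approximation = 2*(1 - Phi(|z|)) = 0.363722.
Step 6: alpha = 0.1. fail to reject H0.

R = 5, z = -0.9083, p = 0.363722, fail to reject H0.


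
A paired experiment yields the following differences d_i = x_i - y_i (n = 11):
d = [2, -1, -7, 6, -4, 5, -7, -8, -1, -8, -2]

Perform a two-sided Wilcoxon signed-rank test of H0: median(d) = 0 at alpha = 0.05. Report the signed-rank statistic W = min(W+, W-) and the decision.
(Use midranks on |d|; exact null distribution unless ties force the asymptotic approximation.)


Step 1: Drop any zero differences (none here) and take |d_i|.
|d| = [2, 1, 7, 6, 4, 5, 7, 8, 1, 8, 2]
Step 2: Midrank |d_i| (ties get averaged ranks).
ranks: |2|->3.5, |1|->1.5, |7|->8.5, |6|->7, |4|->5, |5|->6, |7|->8.5, |8|->10.5, |1|->1.5, |8|->10.5, |2|->3.5
Step 3: Attach original signs; sum ranks with positive sign and with negative sign.
W+ = 3.5 + 7 + 6 = 16.5
W- = 1.5 + 8.5 + 5 + 8.5 + 10.5 + 1.5 + 10.5 + 3.5 = 49.5
(Check: W+ + W- = 66 should equal n(n+1)/2 = 66.)
Step 4: Test statistic W = min(W+, W-) = 16.5.
Step 5: Ties in |d|, so use the tie-corrected normal approximation.
        E[W] = n(n+1)/4 = 11*12/4 = 33.
        Tie groups: |d|=1 (t=2), |d|=2 (t=2), |d|=7 (t=2), |d|=8 (t=2); sum(t^3 - t) = 24.
        Var[W] = n(n+1)(2n+1)/24 - sum(t^3-t)/48 = 3036/24 - 24/48 = 126.
        z = (W - E[W]) / sqrt(Var[W]) = (16.5 - 33) / 11.2250 = -1.4699.
        Two-sided p = 2*Phi(z) = 0.141579.
Step 6: alpha = 0.05. fail to reject H0.

W+ = 16.5, W- = 49.5, W = min = 16.5, p = 0.141579, fail to reject H0.


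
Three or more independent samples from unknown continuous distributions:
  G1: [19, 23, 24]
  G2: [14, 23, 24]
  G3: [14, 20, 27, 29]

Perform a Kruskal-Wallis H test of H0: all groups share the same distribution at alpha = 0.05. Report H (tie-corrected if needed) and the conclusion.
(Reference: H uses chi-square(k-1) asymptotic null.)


Step 1: Combine all N = 10 observations and assign midranks.
sorted (value, group, rank): (14,G2,1.5), (14,G3,1.5), (19,G1,3), (20,G3,4), (23,G1,5.5), (23,G2,5.5), (24,G1,7.5), (24,G2,7.5), (27,G3,9), (29,G3,10)
Step 2: Sum ranks within each group.
R_1 = 16 (n_1 = 3)
R_2 = 14.5 (n_2 = 3)
R_3 = 24.5 (n_3 = 4)
Step 3: H = 12/(N(N+1)) * sum(R_i^2/n_i) - 3(N+1)
     = 12/(10*11) * (16^2/3 + 14.5^2/3 + 24.5^2/4) - 3*11
     = 0.109091 * 305.479 - 33
     = 0.325000.
Step 4: Ties present; correction factor C = 1 - 18/(10^3 - 10) = 0.981818. Corrected H = 0.325000 / 0.981818 = 0.331019.
Step 5: Under H0, H ~ chi^2(2); p-value = 0.847462.
Step 6: alpha = 0.05. fail to reject H0.

H = 0.3310, df = 2, p = 0.847462, fail to reject H0.


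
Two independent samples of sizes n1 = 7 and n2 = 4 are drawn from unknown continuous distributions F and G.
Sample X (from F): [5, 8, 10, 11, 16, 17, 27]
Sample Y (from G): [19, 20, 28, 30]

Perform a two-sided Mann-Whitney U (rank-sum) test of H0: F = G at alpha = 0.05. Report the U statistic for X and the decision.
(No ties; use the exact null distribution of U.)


Step 1: Combine and sort all 11 observations; assign midranks.
sorted (value, group): (5,X), (8,X), (10,X), (11,X), (16,X), (17,X), (19,Y), (20,Y), (27,X), (28,Y), (30,Y)
ranks: 5->1, 8->2, 10->3, 11->4, 16->5, 17->6, 19->7, 20->8, 27->9, 28->10, 30->11
Step 2: Rank sum for X: R1 = 1 + 2 + 3 + 4 + 5 + 6 + 9 = 30.
Step 3: U_X = R1 - n1(n1+1)/2 = 30 - 7*8/2 = 30 - 28 = 2.
       U_Y = n1*n2 - U_X = 28 - 2 = 26.
Step 4: No ties, so the exact null distribution of U (based on enumerating the C(11,7) = 330 equally likely rank assignments) gives the two-sided p-value.
Step 5: p-value = 0.024242; compare to alpha = 0.05. reject H0.

U_X = 2, p = 0.024242, reject H0 at alpha = 0.05.


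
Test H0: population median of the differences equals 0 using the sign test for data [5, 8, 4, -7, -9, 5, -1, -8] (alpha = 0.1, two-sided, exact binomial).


Step 1: Discard zero differences. Original n = 8; n_eff = number of nonzero differences = 8.
Nonzero differences (with sign): +5, +8, +4, -7, -9, +5, -1, -8
Step 2: Count signs: positive = 4, negative = 4.
Step 3: Under H0: P(positive) = 0.5, so the number of positives S ~ Bin(8, 0.5).
Step 4: Two-sided exact p-value = sum of Bin(8,0.5) probabilities at or below the observed probability = 1.000000.
Step 5: alpha = 0.1. fail to reject H0.

n_eff = 8, pos = 4, neg = 4, p = 1.000000, fail to reject H0.


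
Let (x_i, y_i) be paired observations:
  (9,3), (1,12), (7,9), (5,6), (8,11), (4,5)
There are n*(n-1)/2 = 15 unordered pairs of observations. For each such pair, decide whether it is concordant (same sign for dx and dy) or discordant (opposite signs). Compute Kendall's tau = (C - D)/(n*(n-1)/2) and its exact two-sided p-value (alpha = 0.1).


Step 1: Enumerate the 15 unordered pairs (i,j) with i<j and classify each by sign(x_j-x_i) * sign(y_j-y_i).
  (1,2):dx=-8,dy=+9->D; (1,3):dx=-2,dy=+6->D; (1,4):dx=-4,dy=+3->D; (1,5):dx=-1,dy=+8->D
  (1,6):dx=-5,dy=+2->D; (2,3):dx=+6,dy=-3->D; (2,4):dx=+4,dy=-6->D; (2,5):dx=+7,dy=-1->D
  (2,6):dx=+3,dy=-7->D; (3,4):dx=-2,dy=-3->C; (3,5):dx=+1,dy=+2->C; (3,6):dx=-3,dy=-4->C
  (4,5):dx=+3,dy=+5->C; (4,6):dx=-1,dy=-1->C; (5,6):dx=-4,dy=-6->C
Step 2: C = 6, D = 9, total pairs = 15.
Step 3: tau = (C - D)/(n(n-1)/2) = (6 - 9)/15 = -0.200000.
Step 4: Exact two-sided p-value (enumerate n! = 720 permutations of y under H0): p = 0.719444.
Step 5: alpha = 0.1. fail to reject H0.

tau_b = -0.2000 (C=6, D=9), p = 0.719444, fail to reject H0.


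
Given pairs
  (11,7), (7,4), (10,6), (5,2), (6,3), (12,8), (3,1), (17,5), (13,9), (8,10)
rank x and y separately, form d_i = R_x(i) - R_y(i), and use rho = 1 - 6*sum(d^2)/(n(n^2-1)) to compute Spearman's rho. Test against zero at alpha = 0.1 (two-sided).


Step 1: Rank x and y separately (midranks; no ties here).
rank(x): 11->7, 7->4, 10->6, 5->2, 6->3, 12->8, 3->1, 17->10, 13->9, 8->5
rank(y): 7->7, 4->4, 6->6, 2->2, 3->3, 8->8, 1->1, 5->5, 9->9, 10->10
Step 2: d_i = R_x(i) - R_y(i); compute d_i^2.
  (7-7)^2=0, (4-4)^2=0, (6-6)^2=0, (2-2)^2=0, (3-3)^2=0, (8-8)^2=0, (1-1)^2=0, (10-5)^2=25, (9-9)^2=0, (5-10)^2=25
sum(d^2) = 50.
Step 3: rho = 1 - 6*50 / (10*(10^2 - 1)) = 1 - 300/990 = 0.696970.
Step 4: Under H0, t = rho * sqrt((n-2)/(1-rho^2)) = 2.7490 ~ t(8).
Step 5: Two-sided p-value from the t-distribution with 8 df = 0.025097.
Step 6: alpha = 0.1. reject H0.

rho = 0.6970, p = 0.025097, reject H0 at alpha = 0.1.


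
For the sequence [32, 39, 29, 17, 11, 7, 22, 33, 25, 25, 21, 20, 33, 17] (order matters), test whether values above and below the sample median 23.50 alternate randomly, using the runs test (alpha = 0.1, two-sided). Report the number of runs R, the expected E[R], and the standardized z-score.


Step 1: Compute median = 23.50; label A = above, B = below.
Labels in order: AAABBBBAAABBAB  (n_A = 7, n_B = 7)
Step 2: Count runs R = 6.
Step 3: Under H0 (random ordering), E[R] = 2*n_A*n_B/(n_A+n_B) + 1 = 2*7*7/14 + 1 = 8.0000.
        Var[R] = 2*n_A*n_B*(2*n_A*n_B - n_A - n_B) / ((n_A+n_B)^2 * (n_A+n_B-1)) = 8232/2548 = 3.2308.
        SD[R] = 1.7974.
Step 4: Continuity-corrected z = (R + 0.5 - E[R]) / SD[R] = (6 + 0.5 - 8.0000) / 1.7974 = -0.8345.
Step 5: Two-sided p-value via normal approximation = 2*(1 - Phi(|z|)) = 0.403986.
Step 6: alpha = 0.1. fail to reject H0.

R = 6, z = -0.8345, p = 0.403986, fail to reject H0.
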